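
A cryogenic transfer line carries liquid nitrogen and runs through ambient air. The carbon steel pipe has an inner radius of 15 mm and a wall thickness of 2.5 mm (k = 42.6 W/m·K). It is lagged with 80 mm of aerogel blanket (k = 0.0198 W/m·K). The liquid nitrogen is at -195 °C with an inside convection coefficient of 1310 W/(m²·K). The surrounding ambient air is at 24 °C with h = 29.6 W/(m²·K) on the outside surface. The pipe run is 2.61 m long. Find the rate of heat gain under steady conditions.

For a radial system each layer contributes R = ln(r_out/r_in)/(2πkL); films add R = 1/(hA).
R_inner film = 1/(h_i·2πr₁L) = 1/(1310×2π×0.015×2.61) = 0.003103 K/W
R_carbon steel pipe wall = ln(17.5/15)/(2π×42.6×2.61) = 2.207×10^-4 K/W
R_aerogel blanket = ln(97.5/17.5)/(2π×0.0198×2.61) = 5.29 K/W
R_outer film = 1/(h_o·2πr_oL) = 1/(29.6×2π×0.0975×2.61) = 0.02113 K/W
R_total = 5.314 K/W
Q = ΔT/R_total = 219/5.314

Q ≈ 41.2 W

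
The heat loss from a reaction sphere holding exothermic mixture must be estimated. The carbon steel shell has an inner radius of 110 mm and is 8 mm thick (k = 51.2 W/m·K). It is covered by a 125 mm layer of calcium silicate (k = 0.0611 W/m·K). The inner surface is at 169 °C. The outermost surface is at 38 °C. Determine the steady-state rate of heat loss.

Spherical conduction: R = (1/r_in − 1/r_out)/(4πk) per layer; series-sum.
R_carbon steel shell = (1/0.11 − 1/0.118)/(4π×51.2) = 9.579×10^-4 K/W
R_calcium silicate = (1/0.118 − 1/0.243)/(4π×0.0611) = 5.678 K/W
R_total = 5.679 K/W
Q = ΔT/R_total = 131/5.679

Q ≈ 23.1 W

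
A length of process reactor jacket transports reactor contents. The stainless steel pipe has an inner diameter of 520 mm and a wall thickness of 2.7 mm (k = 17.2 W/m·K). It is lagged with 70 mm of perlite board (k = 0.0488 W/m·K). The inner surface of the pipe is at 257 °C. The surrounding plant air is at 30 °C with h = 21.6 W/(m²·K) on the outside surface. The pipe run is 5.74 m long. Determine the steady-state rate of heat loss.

Per-layer cylindrical resistances, series-summed:
R_stainless steel pipe wall = ln(262.7/260)/(2π×17.2×5.74) = 1.665×10^-5 K/W
R_perlite board = ln(332.7/262.7)/(2π×0.0488×5.74) = 0.1342 K/W
R_outer film = 1/(h_o·2πr_oL) = 1/(21.6×2π×0.3327×5.74) = 0.003858 K/W
R_total = 0.1381 K/W
Q = ΔT/R_total = 227/0.1381

Q ≈ 1640 W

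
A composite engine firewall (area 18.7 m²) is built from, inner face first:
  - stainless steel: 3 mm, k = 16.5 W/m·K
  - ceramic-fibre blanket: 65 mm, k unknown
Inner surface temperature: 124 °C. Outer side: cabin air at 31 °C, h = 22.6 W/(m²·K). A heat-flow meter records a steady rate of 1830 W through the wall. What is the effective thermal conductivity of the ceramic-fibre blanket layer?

k ≈ 0.0718 W/(m·K)

Model the wall as resistances in series:
R_stainless steel = L/(kA) = 0.003/(16.5×18.7) = 9.723×10^-6 K/W
R_outer film = 1/(h_o·A) = 1/(22.6×18.7) = 0.002366 K/W
Sum of known resistances R_other = 0.002376 K/W
Total R = ΔT/Q = 93/1830 = 0.05082 K/W
R_ceramic-fibre blanket = R_total − R_other = 0.04844 K/W
k = L/(R·A) = 0.065/(0.04844×18.7)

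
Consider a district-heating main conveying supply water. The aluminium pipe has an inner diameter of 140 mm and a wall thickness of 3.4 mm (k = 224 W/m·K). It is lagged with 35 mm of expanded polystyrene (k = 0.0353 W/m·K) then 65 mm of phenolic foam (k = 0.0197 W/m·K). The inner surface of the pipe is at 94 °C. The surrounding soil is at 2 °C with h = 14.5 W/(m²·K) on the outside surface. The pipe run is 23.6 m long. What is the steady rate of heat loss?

Q ≈ 387 W

Treating each annulus and film as a series resistance:
R_aluminium pipe wall = ln(73.4/70)/(2π×224×23.6) = 1.428×10^-6 K/W
R_expanded polystyrene = ln(108.4/73.4)/(2π×0.0353×23.6) = 0.07449 K/W
R_phenolic foam = ln(173.4/108.4)/(2π×0.0197×23.6) = 0.1608 K/W
R_outer film = 1/(h_o·2πr_oL) = 1/(14.5×2π×0.1734×23.6) = 0.002682 K/W
R_total = 0.238 K/W
Q = ΔT/R_total = 92/0.238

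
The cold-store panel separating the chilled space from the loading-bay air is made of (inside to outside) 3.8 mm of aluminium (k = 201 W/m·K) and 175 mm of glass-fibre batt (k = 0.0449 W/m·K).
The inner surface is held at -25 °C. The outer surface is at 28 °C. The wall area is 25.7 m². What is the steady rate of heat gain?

Treating each layer as a thermal resistance in series:
R_aluminium = L/(kA) = 0.0038/(201×25.7) = 7.356×10^-7 K/W
R_glass-fibre batt = L/(kA) = 0.175/(0.0449×25.7) = 0.1517 K/W
R_total = 0.1517 K/W
Q = ΔT / R_total = 53 / 0.1517

Q ≈ 349 W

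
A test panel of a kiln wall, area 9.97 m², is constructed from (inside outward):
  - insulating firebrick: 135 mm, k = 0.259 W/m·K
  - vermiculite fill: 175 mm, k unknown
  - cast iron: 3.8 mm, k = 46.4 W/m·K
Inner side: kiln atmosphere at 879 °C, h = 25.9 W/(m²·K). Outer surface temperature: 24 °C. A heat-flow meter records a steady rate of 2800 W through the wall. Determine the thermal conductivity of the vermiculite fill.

k ≈ 0.0704 W/(m·K)

Thermal resistances in series:
R_inner film = 1/(h_i·A) = 1/(25.9×9.97) = 0.003873 K/W
R_insulating firebrick = L/(kA) = 0.135/(0.259×9.97) = 0.05228 K/W
R_cast iron = L/(kA) = 0.0038/(46.4×9.97) = 8.214×10^-6 K/W
Sum of known resistances R_other = 0.05616 K/W
Total R = ΔT/Q = 855/2800 = 0.3054 K/W
R_vermiculite fill = R_total − R_other = 0.2492 K/W
k = L/(R·A) = 0.175/(0.2492×9.97)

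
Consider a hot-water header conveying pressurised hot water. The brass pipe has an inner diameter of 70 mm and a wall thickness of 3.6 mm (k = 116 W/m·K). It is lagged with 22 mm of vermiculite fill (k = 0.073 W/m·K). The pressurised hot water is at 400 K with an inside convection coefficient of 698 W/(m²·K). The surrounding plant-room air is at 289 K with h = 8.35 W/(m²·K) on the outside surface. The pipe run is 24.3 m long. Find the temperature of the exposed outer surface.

T ≈ 316 K

Per-layer cylindrical resistances, series-summed:
R_inner film = 1/(h_i·2πr₁L) = 1/(698×2π×0.035×24.3) = 2.681×10^-4 K/W
R_brass pipe wall = ln(38.6/35)/(2π×116×24.3) = 5.528×10^-6 K/W
R_vermiculite fill = ln(60.6/38.6)/(2π×0.073×24.3) = 0.04047 K/W
R_outer film = 1/(h_o·2πr_oL) = 1/(8.35×2π×0.0606×24.3) = 0.01294 K/W
R_total = 0.05368 K/W
Q = ΔT/R_total = 111/0.05368
Q = 2070 W
T_interface = T_inner − Q·ΣR(inner→interface) = 400 − 2070×0.04074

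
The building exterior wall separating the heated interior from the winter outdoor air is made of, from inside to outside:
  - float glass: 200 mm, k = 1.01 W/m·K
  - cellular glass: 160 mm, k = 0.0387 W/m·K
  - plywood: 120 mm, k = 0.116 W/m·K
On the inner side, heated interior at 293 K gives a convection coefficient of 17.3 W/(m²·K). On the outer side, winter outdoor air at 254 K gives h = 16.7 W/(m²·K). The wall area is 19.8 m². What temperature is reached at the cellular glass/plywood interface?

Treating each layer as a thermal resistance in series:
R_inner film = 1/(h_i·A) = 1/(17.3×19.8) = 0.002919 K/W
R_float glass = L/(kA) = 0.2/(1.01×19.8) = 0.01 K/W
R_cellular glass = L/(kA) = 0.16/(0.0387×19.8) = 0.2088 K/W
R_plywood = L/(kA) = 0.12/(0.116×19.8) = 0.05225 K/W
R_outer film = 1/(h_o·A) = 1/(16.7×19.8) = 0.003024 K/W
R_total = 0.277 K/W;  Q = ΔT/R_total = 39/0.277 = 140.8 W
T_interface = T_inner − Q·ΣR(inner→interface) = 293 − 141×0.2217

T ≈ 262 K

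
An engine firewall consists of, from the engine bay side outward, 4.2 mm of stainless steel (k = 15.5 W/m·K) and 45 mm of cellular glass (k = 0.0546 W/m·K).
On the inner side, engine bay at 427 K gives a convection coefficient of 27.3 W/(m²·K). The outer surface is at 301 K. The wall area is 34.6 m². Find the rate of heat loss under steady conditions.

Q ≈ 5060 W

Treating each layer as a thermal resistance in series:
R_inner film = 1/(h_i·A) = 1/(27.3×34.6) = 0.001059 K/W
R_stainless steel = L/(kA) = 0.0042/(15.5×34.6) = 7.831×10^-6 K/W
R_cellular glass = L/(kA) = 0.045/(0.0546×34.6) = 0.02382 K/W
R_total = 0.02489 K/W
Q = ΔT / R_total = 126 / 0.02489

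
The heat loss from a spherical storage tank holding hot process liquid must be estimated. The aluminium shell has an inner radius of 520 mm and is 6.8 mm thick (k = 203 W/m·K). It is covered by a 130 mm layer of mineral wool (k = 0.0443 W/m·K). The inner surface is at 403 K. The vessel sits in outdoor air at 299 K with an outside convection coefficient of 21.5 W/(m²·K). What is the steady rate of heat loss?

Radial (spherical) resistances in series:
R_aluminium shell = (1/0.52 − 1/0.5268)/(4π×203) = 9.731×10^-6 K/W
R_mineral wool = (1/0.5268 − 1/0.6568)/(4π×0.0443) = 0.6749 K/W
R_outer film = 1/(h·4πr_o²) = 1/(21.5×4π×0.6568²) = 0.00858 K/W
R_total = 0.6835 K/W
Q = ΔT/R_total = 104/0.6835

Q ≈ 152 W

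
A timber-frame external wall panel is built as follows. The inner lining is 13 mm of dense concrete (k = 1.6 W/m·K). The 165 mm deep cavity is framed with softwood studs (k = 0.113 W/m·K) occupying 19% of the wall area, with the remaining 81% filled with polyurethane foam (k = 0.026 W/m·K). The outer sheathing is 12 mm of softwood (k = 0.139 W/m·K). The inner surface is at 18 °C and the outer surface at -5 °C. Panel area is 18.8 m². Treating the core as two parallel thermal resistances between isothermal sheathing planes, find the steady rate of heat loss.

Sheathing layers in series; stud and cavity paths in parallel between them.
R_inner = 0.013/(1.6×18.8) = 4.322×10^-4 K/W
R_stud  = 0.165/(0.113×0.19×18.8) = 0.4088 K/W
R_cav   = 0.165/(0.026×0.81×18.8) = 0.4167 K/W
1/R_core = 1/R_stud + 1/R_cav → R_core = 0.2064 K/W
R_outer = 0.012/(0.139×18.8) = 0.004592 K/W
R_total = 0.2114 K/W
Q = ΔT/R_total = 23/0.2114

Q ≈ 109 W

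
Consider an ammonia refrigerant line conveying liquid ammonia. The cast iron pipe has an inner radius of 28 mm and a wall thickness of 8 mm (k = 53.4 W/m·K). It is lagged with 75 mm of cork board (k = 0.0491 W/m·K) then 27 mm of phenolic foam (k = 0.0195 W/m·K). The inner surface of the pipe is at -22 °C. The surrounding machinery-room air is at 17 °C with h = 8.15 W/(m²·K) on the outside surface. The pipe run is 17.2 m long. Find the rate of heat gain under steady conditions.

Radial resistances (cylindrical: R_cond = ln(r_o/r_i)/(2πkL), R_conv = 1/(h·2πrL)):
R_cast iron pipe wall = ln(36/28)/(2π×53.4×17.2) = 4.355×10^-5 K/W
R_cork board = ln(111/36)/(2π×0.0491×17.2) = 0.2122 K/W
R_phenolic foam = ln(138/111)/(2π×0.0195×17.2) = 0.1033 K/W
R_outer film = 1/(h_o·2πr_oL) = 1/(8.15×2π×0.138×17.2) = 0.008227 K/W
R_total = 0.3238 K/W
Q = ΔT/R_total = 39/0.3238

Q ≈ 120 W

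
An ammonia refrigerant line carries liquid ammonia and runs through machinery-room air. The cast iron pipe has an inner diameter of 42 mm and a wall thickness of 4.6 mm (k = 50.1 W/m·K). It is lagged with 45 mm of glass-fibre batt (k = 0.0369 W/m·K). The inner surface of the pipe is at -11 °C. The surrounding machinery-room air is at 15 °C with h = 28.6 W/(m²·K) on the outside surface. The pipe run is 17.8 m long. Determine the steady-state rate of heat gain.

Q ≈ 104 W

Radial resistances (cylindrical: R_cond = ln(r_o/r_i)/(2πkL), R_conv = 1/(h·2πrL)):
R_cast iron pipe wall = ln(25.6/21)/(2π×50.1×17.8) = 3.535×10^-5 K/W
R_glass-fibre batt = ln(70.6/25.6)/(2π×0.0369×17.8) = 0.2458 K/W
R_outer film = 1/(h_o·2πr_oL) = 1/(28.6×2π×0.0706×17.8) = 0.004428 K/W
R_total = 0.2503 K/W
Q = ΔT/R_total = 26/0.2503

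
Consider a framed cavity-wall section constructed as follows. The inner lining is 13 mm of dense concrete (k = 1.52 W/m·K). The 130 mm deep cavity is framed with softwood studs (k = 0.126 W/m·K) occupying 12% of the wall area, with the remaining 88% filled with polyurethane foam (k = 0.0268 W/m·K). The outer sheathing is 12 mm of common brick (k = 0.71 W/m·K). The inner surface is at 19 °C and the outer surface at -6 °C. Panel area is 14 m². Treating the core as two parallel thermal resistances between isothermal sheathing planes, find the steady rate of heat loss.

Sheathing layers in series; stud and cavity paths in parallel between them.
R_inner = 0.013/(1.52×14) = 6.109×10^-4 K/W
R_stud  = 0.13/(0.126×0.12×14) = 0.6141 K/W
R_cav   = 0.13/(0.0268×0.88×14) = 0.3937 K/W
1/R_core = 1/R_stud + 1/R_cav → R_core = 0.2399 K/W
R_outer = 0.012/(0.71×14) = 0.001207 K/W
R_total = 0.2417 K/W
Q = ΔT/R_total = 25/0.2417

Q ≈ 103 W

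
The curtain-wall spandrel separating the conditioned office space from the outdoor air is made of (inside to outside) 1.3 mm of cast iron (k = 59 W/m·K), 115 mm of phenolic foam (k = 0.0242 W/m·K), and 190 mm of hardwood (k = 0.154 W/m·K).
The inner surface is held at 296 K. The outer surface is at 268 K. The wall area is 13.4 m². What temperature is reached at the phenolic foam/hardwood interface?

T ≈ 274 K

Treating each layer as a thermal resistance in series:
R_cast iron = L/(kA) = 0.0013/(59×13.4) = 1.644×10^-6 K/W
R_phenolic foam = L/(kA) = 0.115/(0.0242×13.4) = 0.3546 K/W
R_hardwood = L/(kA) = 0.19/(0.154×13.4) = 0.09207 K/W
R_total = 0.4467 K/W;  Q = ΔT/R_total = 28/0.4467 = 62.68 W
T_interface = T_inner − Q·ΣR(inner→interface) = 296 − 62.7×0.3546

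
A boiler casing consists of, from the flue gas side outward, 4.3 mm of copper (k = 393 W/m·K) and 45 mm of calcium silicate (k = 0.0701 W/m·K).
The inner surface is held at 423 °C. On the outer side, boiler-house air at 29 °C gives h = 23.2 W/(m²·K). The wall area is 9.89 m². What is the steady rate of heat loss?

Q ≈ 5690 W

Thermal resistances in series:
R_copper = L/(kA) = 0.0043/(393×9.89) = 1.106×10^-6 K/W
R_calcium silicate = L/(kA) = 0.045/(0.0701×9.89) = 0.06491 K/W
R_outer film = 1/(h_o·A) = 1/(23.2×9.89) = 0.004358 K/W
R_total = 0.06927 K/W
Q = ΔT / R_total = 394 / 0.06927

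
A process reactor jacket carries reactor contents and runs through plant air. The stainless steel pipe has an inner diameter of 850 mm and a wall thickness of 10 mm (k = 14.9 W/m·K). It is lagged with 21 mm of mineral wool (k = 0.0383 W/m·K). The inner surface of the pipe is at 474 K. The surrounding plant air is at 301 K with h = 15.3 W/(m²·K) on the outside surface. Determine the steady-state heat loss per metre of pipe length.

q′ ≈ 790 W/m

For a radial system each layer contributes R = ln(r_out/r_in)/(2πkL); films add R = 1/(hA).
R_stainless steel pipe wall = ln(435/425)/(2π×14.9×1) = 2.484×10^-4 K/W
R_mineral wool = ln(456/435)/(2π×0.0383×1) = 0.1959 K/W
R_outer film = 1/(h_o·2πr_oL) = 1/(15.3×2π×0.456×1) = 0.02281 K/W
R_total = 0.219 K/W
Q = ΔT/R_total = 173/0.219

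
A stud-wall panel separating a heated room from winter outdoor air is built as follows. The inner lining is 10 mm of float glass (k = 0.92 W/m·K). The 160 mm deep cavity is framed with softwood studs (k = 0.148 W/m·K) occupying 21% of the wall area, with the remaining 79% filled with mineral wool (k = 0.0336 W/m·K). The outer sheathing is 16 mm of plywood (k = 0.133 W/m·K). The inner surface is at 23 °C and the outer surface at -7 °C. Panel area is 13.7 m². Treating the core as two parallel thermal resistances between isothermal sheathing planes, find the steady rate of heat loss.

Q ≈ 141 W

Sheathing layers in series; stud and cavity paths in parallel between them.
R_inner = 0.01/(0.92×13.7) = 7.934×10^-4 K/W
R_stud  = 0.16/(0.148×0.21×13.7) = 0.3758 K/W
R_cav   = 0.16/(0.0336×0.79×13.7) = 0.44 K/W
1/R_core = 1/R_stud + 1/R_cav → R_core = 0.2027 K/W
R_outer = 0.016/(0.133×13.7) = 0.008781 K/W
R_total = 0.2122 K/W
Q = ΔT/R_total = 30/0.2122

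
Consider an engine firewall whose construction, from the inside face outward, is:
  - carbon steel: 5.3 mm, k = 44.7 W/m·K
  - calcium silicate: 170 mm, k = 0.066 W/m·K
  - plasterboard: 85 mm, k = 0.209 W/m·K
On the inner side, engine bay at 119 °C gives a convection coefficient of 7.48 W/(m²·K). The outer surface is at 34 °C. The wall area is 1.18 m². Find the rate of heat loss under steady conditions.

Q ≈ 32.2 W

Series thermal resistances:
R_inner film = 1/(h_i·A) = 1/(7.48×1.18) = 0.1133 K/W
R_carbon steel = L/(kA) = 0.0053/(44.7×1.18) = 1.005×10^-4 K/W
R_calcium silicate = L/(kA) = 0.17/(0.066×1.18) = 2.183 K/W
R_plasterboard = L/(kA) = 0.085/(0.209×1.18) = 0.3447 K/W
R_total = 2.641 K/W
Q = ΔT / R_total = 85 / 2.641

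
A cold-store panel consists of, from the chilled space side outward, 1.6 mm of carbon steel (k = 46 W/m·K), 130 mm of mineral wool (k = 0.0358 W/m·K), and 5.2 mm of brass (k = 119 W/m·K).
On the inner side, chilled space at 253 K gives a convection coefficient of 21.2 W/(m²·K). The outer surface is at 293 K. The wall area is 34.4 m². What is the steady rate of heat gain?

Q ≈ 374 W

Thermal resistances in series:
R_inner film = 1/(h_i·A) = 1/(21.2×34.4) = 0.001371 K/W
R_carbon steel = L/(kA) = 0.0016/(46×34.4) = 1.011×10^-6 K/W
R_mineral wool = L/(kA) = 0.13/(0.0358×34.4) = 0.1056 K/W
R_brass = L/(kA) = 0.0052/(119×34.4) = 1.27×10^-6 K/W
R_total = 0.1069 K/W
Q = ΔT / R_total = 40 / 0.1069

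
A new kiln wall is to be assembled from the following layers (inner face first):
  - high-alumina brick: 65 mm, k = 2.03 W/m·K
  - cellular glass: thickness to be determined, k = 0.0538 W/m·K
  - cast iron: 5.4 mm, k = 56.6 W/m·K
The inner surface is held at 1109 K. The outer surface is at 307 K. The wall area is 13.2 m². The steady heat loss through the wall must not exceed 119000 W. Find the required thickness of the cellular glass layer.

Thermal resistances in series:
R_high-alumina brick = L/(kA) = 0.065/(2.03×13.2) = 0.002426 K/W
R_cast iron = L/(kA) = 0.0054/(56.6×13.2) = 7.228×10^-6 K/W
Sum of the known resistances R_other = 0.002433 K/W
Required total resistance R_tot = ΔT/Q_allow = 802/119000 = 0.006739 K/W
R_cellular glass = R_tot − R_other = 0.004307 K/W
L = R·k·A = 0.004307×0.0538×13.2

L ≈ 3.06 mm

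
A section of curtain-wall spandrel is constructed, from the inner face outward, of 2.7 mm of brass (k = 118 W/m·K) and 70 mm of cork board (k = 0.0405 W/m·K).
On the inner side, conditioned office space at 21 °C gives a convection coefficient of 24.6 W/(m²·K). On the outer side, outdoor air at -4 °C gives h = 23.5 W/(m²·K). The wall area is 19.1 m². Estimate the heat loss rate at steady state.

Q ≈ 264 W

Treating each layer as a thermal resistance in series:
R_inner film = 1/(h_i·A) = 1/(24.6×19.1) = 0.002128 K/W
R_brass = L/(kA) = 0.0027/(118×19.1) = 1.198×10^-6 K/W
R_cork board = L/(kA) = 0.07/(0.0405×19.1) = 0.09049 K/W
R_outer film = 1/(h_o·A) = 1/(23.5×19.1) = 0.002228 K/W
R_total = 0.09485 K/W
Q = ΔT / R_total = 25 / 0.09485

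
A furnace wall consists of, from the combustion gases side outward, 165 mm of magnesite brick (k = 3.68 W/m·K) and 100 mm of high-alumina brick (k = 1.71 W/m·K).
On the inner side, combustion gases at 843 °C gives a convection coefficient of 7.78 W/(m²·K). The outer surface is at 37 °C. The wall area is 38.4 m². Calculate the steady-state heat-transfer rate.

Treating each layer as a thermal resistance in series:
R_inner film = 1/(h_i·A) = 1/(7.78×38.4) = 0.003347 K/W
R_magnesite brick = L/(kA) = 0.165/(3.68×38.4) = 0.001168 K/W
R_high-alumina brick = L/(kA) = 0.1/(1.71×38.4) = 0.001523 K/W
R_total = 0.006038 K/W
Q = ΔT / R_total = 806 / 0.006038

Q ≈ 133000 W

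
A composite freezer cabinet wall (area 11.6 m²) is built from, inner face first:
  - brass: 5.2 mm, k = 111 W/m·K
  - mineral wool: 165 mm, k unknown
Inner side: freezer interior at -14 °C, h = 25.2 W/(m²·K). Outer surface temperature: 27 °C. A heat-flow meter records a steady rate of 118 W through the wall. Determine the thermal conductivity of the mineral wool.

Thermal resistances in series:
R_inner film = 1/(h_i·A) = 1/(25.2×11.6) = 0.003421 K/W
R_brass = L/(kA) = 0.0052/(111×11.6) = 4.039×10^-6 K/W
Sum of known resistances R_other = 0.003425 K/W
Total R = ΔT/Q = 41/118 = 0.3475 K/W
R_mineral wool = R_total − R_other = 0.344 K/W
k = L/(R·A) = 0.165/(0.344×11.6)

k ≈ 0.0413 W/(m·K)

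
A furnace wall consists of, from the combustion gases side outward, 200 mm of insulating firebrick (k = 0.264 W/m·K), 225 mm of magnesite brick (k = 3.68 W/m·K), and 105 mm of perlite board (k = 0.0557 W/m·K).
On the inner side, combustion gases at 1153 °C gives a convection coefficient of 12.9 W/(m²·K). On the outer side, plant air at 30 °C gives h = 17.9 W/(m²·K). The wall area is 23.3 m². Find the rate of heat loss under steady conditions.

Q ≈ 9220 W

Using the resistance-network approach (series):
R_inner film = 1/(h_i·A) = 1/(12.9×23.3) = 0.003327 K/W
R_insulating firebrick = L/(kA) = 0.2/(0.264×23.3) = 0.03251 K/W
R_magnesite brick = L/(kA) = 0.225/(3.68×23.3) = 0.002624 K/W
R_perlite board = L/(kA) = 0.105/(0.0557×23.3) = 0.08091 K/W
R_outer film = 1/(h_o·A) = 1/(17.9×23.3) = 0.002398 K/W
R_total = 0.1218 K/W
Q = ΔT / R_total = 1123 / 0.1218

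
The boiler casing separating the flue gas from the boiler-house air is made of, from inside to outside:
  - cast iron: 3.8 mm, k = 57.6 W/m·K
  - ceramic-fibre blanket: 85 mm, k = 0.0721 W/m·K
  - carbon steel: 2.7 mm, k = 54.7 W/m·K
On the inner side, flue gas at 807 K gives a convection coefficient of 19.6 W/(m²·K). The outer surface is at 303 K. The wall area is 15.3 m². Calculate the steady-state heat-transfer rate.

Q ≈ 6270 W

Thermal resistances in series:
R_inner film = 1/(h_i·A) = 1/(19.6×15.3) = 0.003335 K/W
R_cast iron = L/(kA) = 0.0038/(57.6×15.3) = 4.312×10^-6 K/W
R_ceramic-fibre blanket = L/(kA) = 0.085/(0.0721×15.3) = 0.07705 K/W
R_carbon steel = L/(kA) = 0.0027/(54.7×15.3) = 3.226×10^-6 K/W
R_total = 0.0804 K/W
Q = ΔT / R_total = 504 / 0.0804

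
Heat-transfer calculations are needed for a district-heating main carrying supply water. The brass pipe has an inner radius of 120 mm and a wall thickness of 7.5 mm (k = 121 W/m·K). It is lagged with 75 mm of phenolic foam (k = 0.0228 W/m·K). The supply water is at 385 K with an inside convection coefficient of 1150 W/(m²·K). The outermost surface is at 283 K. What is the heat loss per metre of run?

q′ ≈ 31.6 W/m

Per-layer cylindrical resistances, series-summed:
R_inner film = 1/(h_i·2πr₁L) = 1/(1150×2π×0.12×1) = 0.001153 K/W
R_brass pipe wall = ln(127.5/120)/(2π×121×1) = 7.974×10^-5 K/W
R_phenolic foam = ln(202.5/127.5)/(2π×0.0228×1) = 3.229 K/W
R_total = 3.231 K/W
Q = ΔT/R_total = 102/3.231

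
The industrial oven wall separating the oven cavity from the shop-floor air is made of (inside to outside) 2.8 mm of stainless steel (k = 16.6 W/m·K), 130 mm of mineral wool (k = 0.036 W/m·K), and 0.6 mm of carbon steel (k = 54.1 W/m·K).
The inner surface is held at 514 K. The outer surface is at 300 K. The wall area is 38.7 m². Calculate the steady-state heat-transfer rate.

Thermal resistances in series:
R_stainless steel = L/(kA) = 0.0028/(16.6×38.7) = 4.359×10^-6 K/W
R_mineral wool = L/(kA) = 0.13/(0.036×38.7) = 0.09331 K/W
R_carbon steel = L/(kA) = 0.0006/(54.1×38.7) = 2.866×10^-7 K/W
R_total = 0.09332 K/W
Q = ΔT / R_total = 214 / 0.09332

Q ≈ 2290 W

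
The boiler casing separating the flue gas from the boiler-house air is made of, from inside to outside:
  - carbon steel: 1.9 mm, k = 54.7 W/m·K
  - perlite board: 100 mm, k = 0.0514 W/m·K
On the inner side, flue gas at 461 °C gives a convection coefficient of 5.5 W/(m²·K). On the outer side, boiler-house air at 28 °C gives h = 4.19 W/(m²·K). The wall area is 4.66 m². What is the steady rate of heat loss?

Series thermal resistances:
R_inner film = 1/(h_i·A) = 1/(5.5×4.66) = 0.03902 K/W
R_carbon steel = L/(kA) = 0.0019/(54.7×4.66) = 7.454×10^-6 K/W
R_perlite board = L/(kA) = 0.1/(0.0514×4.66) = 0.4175 K/W
R_outer film = 1/(h_o·A) = 1/(4.19×4.66) = 0.05122 K/W
R_total = 0.5077 K/W
Q = ΔT / R_total = 433 / 0.5077

Q ≈ 853 W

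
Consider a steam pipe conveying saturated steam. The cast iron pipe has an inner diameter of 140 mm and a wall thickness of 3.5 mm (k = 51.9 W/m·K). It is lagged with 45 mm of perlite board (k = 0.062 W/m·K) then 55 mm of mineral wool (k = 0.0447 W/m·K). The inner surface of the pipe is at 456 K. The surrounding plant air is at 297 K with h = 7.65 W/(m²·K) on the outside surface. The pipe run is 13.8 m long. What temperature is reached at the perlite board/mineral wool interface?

T ≈ 384 K

For a radial system each layer contributes R = ln(r_out/r_in)/(2πkL); films add R = 1/(hA).
R_cast iron pipe wall = ln(73.5/70)/(2π×51.9×13.8) = 1.084×10^-5 K/W
R_perlite board = ln(118.5/73.5)/(2π×0.062×13.8) = 0.08885 K/W
R_mineral wool = ln(173.5/118.5)/(2π×0.0447×13.8) = 0.09837 K/W
R_outer film = 1/(h_o·2πr_oL) = 1/(7.65×2π×0.1735×13.8) = 0.008689 K/W
R_total = 0.1959 K/W
Q = ΔT/R_total = 159/0.1959
Q = 812 W
T_interface = T_inner − Q·ΣR(inner→interface) = 456 − 812×0.08886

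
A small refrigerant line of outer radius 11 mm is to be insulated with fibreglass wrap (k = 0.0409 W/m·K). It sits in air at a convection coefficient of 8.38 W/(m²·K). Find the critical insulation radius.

For a cylinder r_cr = k/h = 0.0409/8.38
r_cr = 4.88 mm; since the bare radius (11 mm) is above r_cr, any added insulation will reduce heat loss.

r_cr ≈ 4.88 mm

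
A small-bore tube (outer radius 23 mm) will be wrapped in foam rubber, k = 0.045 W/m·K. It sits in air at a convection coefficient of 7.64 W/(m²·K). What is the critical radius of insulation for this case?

For a cylinder r_cr = k/h = 0.045/7.64
r_cr = 5.89 mm; since the bare radius (23 mm) is above r_cr, any added insulation will reduce heat loss.

r_cr ≈ 5.89 mm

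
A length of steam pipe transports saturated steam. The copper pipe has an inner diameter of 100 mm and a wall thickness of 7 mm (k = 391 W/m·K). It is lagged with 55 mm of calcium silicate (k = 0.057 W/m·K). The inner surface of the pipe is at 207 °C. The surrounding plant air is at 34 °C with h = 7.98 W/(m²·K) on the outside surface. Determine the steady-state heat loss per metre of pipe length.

Cylindrical conduction, so R = ln(r₂/r₁)/(2πkL) per layer, in series:
R_copper pipe wall = ln(57/50)/(2π×391×1) = 5.333×10^-5 K/W
R_calcium silicate = ln(112/57)/(2π×0.057×1) = 1.886 K/W
R_outer film = 1/(h_o·2πr_oL) = 1/(7.98×2π×0.112×1) = 0.1781 K/W
R_total = 2.064 K/W
Q = ΔT/R_total = 173/2.064

q′ ≈ 83.8 W/m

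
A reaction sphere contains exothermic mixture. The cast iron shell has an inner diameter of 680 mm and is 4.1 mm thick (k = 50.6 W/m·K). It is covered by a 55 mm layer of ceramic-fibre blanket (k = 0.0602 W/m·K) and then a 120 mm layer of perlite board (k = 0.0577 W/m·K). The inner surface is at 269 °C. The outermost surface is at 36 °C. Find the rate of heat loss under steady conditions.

Q ≈ 175 W

Radial (spherical) resistances in series:
R_cast iron shell = (1/0.34 − 1/0.3441)/(4π×50.6) = 5.511×10^-5 K/W
R_ceramic-fibre blanket = (1/0.3441 − 1/0.3991)/(4π×0.0602) = 0.5294 K/W
R_perlite board = (1/0.3991 − 1/0.5191)/(4π×0.0577) = 0.7988 K/W
R_total = 1.328 K/W
Q = ΔT/R_total = 233/1.328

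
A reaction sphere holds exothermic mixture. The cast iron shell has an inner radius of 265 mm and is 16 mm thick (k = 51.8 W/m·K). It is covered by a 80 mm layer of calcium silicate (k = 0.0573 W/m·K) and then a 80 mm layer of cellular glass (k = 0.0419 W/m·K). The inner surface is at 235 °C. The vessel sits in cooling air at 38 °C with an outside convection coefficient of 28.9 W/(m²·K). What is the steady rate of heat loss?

Q ≈ 95.4 W

For a spherical shell R = (1/r₁ − 1/r₂)/(4πk); film R = 1/(h·4πr²). In series:
R_cast iron shell = (1/0.265 − 1/0.281)/(4π×51.8) = 3.301×10^-4 K/W
R_calcium silicate = (1/0.281 − 1/0.361)/(4π×0.0573) = 1.095 K/W
R_cellular glass = (1/0.361 − 1/0.441)/(4π×0.0419) = 0.9544 K/W
R_outer film = 1/(h·4πr_o²) = 1/(28.9×4π×0.441²) = 0.01416 K/W
R_total = 2.064 K/W
Q = ΔT/R_total = 197/2.064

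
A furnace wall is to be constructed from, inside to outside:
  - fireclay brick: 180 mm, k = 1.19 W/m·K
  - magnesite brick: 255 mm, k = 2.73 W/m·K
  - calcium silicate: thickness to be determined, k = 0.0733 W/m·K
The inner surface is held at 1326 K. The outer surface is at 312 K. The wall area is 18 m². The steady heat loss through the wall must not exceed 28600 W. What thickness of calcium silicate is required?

L ≈ 28.8 mm

Treating each layer as a thermal resistance in series:
R_fireclay brick = L/(kA) = 0.18/(1.19×18) = 0.008403 K/W
R_magnesite brick = L/(kA) = 0.255/(2.73×18) = 0.005189 K/W
Sum of the known resistances R_other = 0.01359 K/W
Required total resistance R_tot = ΔT/Q_allow = 1014/28600 = 0.03545 K/W
R_calcium silicate = R_tot − R_other = 0.02186 K/W
L = R·k·A = 0.02186×0.0733×18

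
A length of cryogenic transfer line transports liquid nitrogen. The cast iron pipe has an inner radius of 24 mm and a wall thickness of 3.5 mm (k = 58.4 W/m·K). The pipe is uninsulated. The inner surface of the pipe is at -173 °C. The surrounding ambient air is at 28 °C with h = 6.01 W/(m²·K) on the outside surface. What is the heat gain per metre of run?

For a radial system each layer contributes R = ln(r_out/r_in)/(2πkL); films add R = 1/(hA).
R_cast iron pipe wall = ln(27.5/24)/(2π×58.4×1) = 3.71×10^-4 K/W
R_outer film = 1/(h_o·2πr_oL) = 1/(6.01×2π×0.0275×1) = 0.963 K/W
R_total = 0.9633 K/W
Q = ΔT/R_total = 201/0.9633

q′ ≈ 209 W/m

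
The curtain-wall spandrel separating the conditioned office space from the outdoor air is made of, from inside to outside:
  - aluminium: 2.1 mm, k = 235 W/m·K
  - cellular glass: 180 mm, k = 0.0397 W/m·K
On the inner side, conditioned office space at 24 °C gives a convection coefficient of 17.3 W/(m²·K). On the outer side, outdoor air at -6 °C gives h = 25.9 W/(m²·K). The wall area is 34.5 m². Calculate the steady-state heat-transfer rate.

Q ≈ 224 W

Thermal resistances in series:
R_inner film = 1/(h_i·A) = 1/(17.3×34.5) = 0.001675 K/W
R_aluminium = L/(kA) = 0.0021/(235×34.5) = 2.59×10^-7 K/W
R_cellular glass = L/(kA) = 0.18/(0.0397×34.5) = 0.1314 K/W
R_outer film = 1/(h_o·A) = 1/(25.9×34.5) = 0.001119 K/W
R_total = 0.1342 K/W
Q = ΔT / R_total = 30 / 0.1342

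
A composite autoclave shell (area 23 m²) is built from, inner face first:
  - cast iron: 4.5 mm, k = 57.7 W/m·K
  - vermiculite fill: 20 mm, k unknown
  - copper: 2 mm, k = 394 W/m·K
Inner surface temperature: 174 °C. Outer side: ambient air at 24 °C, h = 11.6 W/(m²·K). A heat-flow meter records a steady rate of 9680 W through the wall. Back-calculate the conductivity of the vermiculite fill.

k ≈ 0.074 W/(m·K)

Thermal resistances in series:
R_cast iron = L/(kA) = 0.0045/(57.7×23) = 3.391×10^-6 K/W
R_copper = L/(kA) = 0.002/(394×23) = 2.207×10^-7 K/W
R_outer film = 1/(h_o·A) = 1/(11.6×23) = 0.003748 K/W
Sum of known resistances R_other = 0.003752 K/W
Total R = ΔT/Q = 150/9680 = 0.0155 K/W
R_vermiculite fill = R_total − R_other = 0.01174 K/W
k = L/(R·A) = 0.02/(0.01174×23)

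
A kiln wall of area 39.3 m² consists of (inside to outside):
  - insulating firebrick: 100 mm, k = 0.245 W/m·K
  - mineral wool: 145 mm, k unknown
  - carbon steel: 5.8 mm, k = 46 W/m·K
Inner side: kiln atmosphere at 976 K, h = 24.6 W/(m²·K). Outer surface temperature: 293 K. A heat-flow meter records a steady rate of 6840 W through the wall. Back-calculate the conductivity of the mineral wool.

Model the wall as resistances in series:
R_inner film = 1/(h_i·A) = 1/(24.6×39.3) = 0.001034 K/W
R_insulating firebrick = L/(kA) = 0.1/(0.245×39.3) = 0.01039 K/W
R_carbon steel = L/(kA) = 0.0058/(46×39.3) = 3.208×10^-6 K/W
Sum of known resistances R_other = 0.01142 K/W
Total R = ΔT/Q = 683/6840 = 0.09985 K/W
R_mineral wool = R_total − R_other = 0.08843 K/W
k = L/(R·A) = 0.145/(0.08843×39.3)

k ≈ 0.0417 W/(m·K)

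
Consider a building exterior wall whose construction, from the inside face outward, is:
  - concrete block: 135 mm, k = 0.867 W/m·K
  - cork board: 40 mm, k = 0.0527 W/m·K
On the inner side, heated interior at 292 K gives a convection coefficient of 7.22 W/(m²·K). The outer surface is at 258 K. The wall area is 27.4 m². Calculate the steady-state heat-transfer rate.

Series thermal resistances:
R_inner film = 1/(h_i·A) = 1/(7.22×27.4) = 0.005055 K/W
R_concrete block = L/(kA) = 0.135/(0.867×27.4) = 0.005683 K/W
R_cork board = L/(kA) = 0.04/(0.0527×27.4) = 0.0277 K/W
R_total = 0.03844 K/W
Q = ΔT / R_total = 34 / 0.03844

Q ≈ 885 W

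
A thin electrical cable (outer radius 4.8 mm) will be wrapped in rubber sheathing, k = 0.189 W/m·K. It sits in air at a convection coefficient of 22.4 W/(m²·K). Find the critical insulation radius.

For a cylinder r_cr = k/h = 0.189/22.4
r_cr = 8.44 mm; since the bare radius (4.8 mm) is below r_cr, adding a thin layer of insulation will *increase* heat loss.

r_cr ≈ 8.44 mm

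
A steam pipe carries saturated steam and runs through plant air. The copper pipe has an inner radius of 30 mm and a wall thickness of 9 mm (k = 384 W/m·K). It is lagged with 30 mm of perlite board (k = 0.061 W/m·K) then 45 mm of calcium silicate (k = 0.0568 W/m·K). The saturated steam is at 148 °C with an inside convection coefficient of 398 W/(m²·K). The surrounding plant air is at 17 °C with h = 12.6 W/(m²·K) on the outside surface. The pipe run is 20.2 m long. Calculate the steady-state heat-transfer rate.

Cylindrical conduction, so R = ln(r₂/r₁)/(2πkL) per layer, in series:
R_inner film = 1/(h_i·2πr₁L) = 1/(398×2π×0.03×20.2) = 6.599×10^-4 K/W
R_copper pipe wall = ln(39/30)/(2π×384×20.2) = 5.383×10^-6 K/W
R_perlite board = ln(69/39)/(2π×0.061×20.2) = 0.07369 K/W
R_calcium silicate = ln(114/69)/(2π×0.0568×20.2) = 0.06965 K/W
R_outer film = 1/(h_o·2πr_oL) = 1/(12.6×2π×0.114×20.2) = 0.005485 K/W
R_total = 0.1495 K/W
Q = ΔT/R_total = 131/0.1495

Q ≈ 876 W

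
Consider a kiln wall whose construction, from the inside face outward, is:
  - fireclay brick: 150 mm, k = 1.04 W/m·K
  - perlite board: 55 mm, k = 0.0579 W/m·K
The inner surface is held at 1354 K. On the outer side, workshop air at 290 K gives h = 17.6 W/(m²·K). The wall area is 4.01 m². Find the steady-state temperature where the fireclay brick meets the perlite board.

Using the resistance-network approach (series):
R_fireclay brick = L/(kA) = 0.15/(1.04×4.01) = 0.03597 K/W
R_perlite board = L/(kA) = 0.055/(0.0579×4.01) = 0.2369 K/W
R_outer film = 1/(h_o·A) = 1/(17.6×4.01) = 0.01417 K/W
R_total = 0.287 K/W;  Q = ΔT/R_total = 1064/0.287 = 3707 W
T_interface = T_inner − Q·ΣR(inner→interface) = 1354 − 3710×0.03597

T ≈ 1220 K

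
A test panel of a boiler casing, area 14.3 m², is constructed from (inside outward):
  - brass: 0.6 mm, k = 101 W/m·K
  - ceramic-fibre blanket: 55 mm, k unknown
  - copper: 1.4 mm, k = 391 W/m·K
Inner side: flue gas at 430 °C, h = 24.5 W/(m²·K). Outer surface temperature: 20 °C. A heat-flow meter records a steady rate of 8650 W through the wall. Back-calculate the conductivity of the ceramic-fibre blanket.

k ≈ 0.0863 W/(m·K)

Thermal resistances in series:
R_inner film = 1/(h_i·A) = 1/(24.5×14.3) = 0.002854 K/W
R_brass = L/(kA) = 0.0006/(101×14.3) = 4.154×10^-7 K/W
R_copper = L/(kA) = 0.0014/(391×14.3) = 2.504×10^-7 K/W
Sum of known resistances R_other = 0.002855 K/W
Total R = ΔT/Q = 410/8650 = 0.0474 K/W
R_ceramic-fibre blanket = R_total − R_other = 0.04454 K/W
k = L/(R·A) = 0.055/(0.04454×14.3)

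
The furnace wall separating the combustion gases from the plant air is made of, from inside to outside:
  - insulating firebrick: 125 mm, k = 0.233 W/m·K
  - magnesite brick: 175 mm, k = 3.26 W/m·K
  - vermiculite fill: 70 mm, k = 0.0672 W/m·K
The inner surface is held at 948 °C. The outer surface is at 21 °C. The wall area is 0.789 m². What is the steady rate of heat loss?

Q ≈ 448 W

Using the resistance-network approach (series):
R_insulating firebrick = L/(kA) = 0.125/(0.233×0.789) = 0.68 K/W
R_magnesite brick = L/(kA) = 0.175/(3.26×0.789) = 0.06804 K/W
R_vermiculite fill = L/(kA) = 0.07/(0.0672×0.789) = 1.32 K/W
R_total = 2.068 K/W
Q = ΔT / R_total = 927 / 2.068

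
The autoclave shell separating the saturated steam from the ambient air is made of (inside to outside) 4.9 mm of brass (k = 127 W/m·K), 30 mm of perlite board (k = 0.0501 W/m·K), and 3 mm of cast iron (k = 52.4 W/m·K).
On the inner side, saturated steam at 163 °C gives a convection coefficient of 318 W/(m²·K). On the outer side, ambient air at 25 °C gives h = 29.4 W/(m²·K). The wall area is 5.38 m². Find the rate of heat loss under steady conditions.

Q ≈ 1170 W

Model the wall as resistances in series:
R_inner film = 1/(h_i·A) = 1/(318×5.38) = 5.845×10^-4 K/W
R_brass = L/(kA) = 0.0049/(127×5.38) = 7.172×10^-6 K/W
R_perlite board = L/(kA) = 0.03/(0.0501×5.38) = 0.1113 K/W
R_cast iron = L/(kA) = 0.003/(52.4×5.38) = 1.064×10^-5 K/W
R_outer film = 1/(h_o·A) = 1/(29.4×5.38) = 0.006322 K/W
R_total = 0.1182 K/W
Q = ΔT / R_total = 138 / 0.1182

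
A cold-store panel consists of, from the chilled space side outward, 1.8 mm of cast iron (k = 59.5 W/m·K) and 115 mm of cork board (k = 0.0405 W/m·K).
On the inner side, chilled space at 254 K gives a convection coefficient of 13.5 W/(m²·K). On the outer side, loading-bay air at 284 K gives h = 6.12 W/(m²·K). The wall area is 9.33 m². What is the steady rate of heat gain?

Using the resistance-network approach (series):
R_inner film = 1/(h_i·A) = 1/(13.5×9.33) = 0.007939 K/W
R_cast iron = L/(kA) = 0.0018/(59.5×9.33) = 3.242×10^-6 K/W
R_cork board = L/(kA) = 0.115/(0.0405×9.33) = 0.3043 K/W
R_outer film = 1/(h_o·A) = 1/(6.12×9.33) = 0.01751 K/W
R_total = 0.3298 K/W
Q = ΔT / R_total = 30 / 0.3298

Q ≈ 91 W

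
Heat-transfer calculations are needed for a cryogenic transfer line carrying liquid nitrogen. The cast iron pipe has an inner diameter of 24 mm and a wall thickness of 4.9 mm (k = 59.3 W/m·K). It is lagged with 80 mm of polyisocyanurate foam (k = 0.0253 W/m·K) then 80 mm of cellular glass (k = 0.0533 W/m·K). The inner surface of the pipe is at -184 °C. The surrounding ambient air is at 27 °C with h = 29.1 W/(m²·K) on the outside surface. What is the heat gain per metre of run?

q′ ≈ 16.5 W/m

Per-layer cylindrical resistances, series-summed:
R_cast iron pipe wall = ln(16.9/12)/(2π×59.3×1) = 9.19×10^-4 K/W
R_polyisocyanurate foam = ln(96.9/16.9)/(2π×0.0253×1) = 10.99 K/W
R_cellular glass = ln(176.9/96.9)/(2π×0.0533×1) = 1.797 K/W
R_outer film = 1/(h_o·2πr_oL) = 1/(29.1×2π×0.1769×1) = 0.03092 K/W
R_total = 12.82 K/W
Q = ΔT/R_total = 211/12.82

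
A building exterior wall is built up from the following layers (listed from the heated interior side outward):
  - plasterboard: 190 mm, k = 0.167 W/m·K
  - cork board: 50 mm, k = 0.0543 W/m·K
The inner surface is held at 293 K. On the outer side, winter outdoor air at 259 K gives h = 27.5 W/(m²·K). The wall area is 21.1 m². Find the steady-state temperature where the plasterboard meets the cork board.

T ≈ 275 K

Using the resistance-network approach (series):
R_plasterboard = L/(kA) = 0.19/(0.167×21.1) = 0.05392 K/W
R_cork board = L/(kA) = 0.05/(0.0543×21.1) = 0.04364 K/W
R_outer film = 1/(h_o·A) = 1/(27.5×21.1) = 0.001723 K/W
R_total = 0.09928 K/W;  Q = ΔT/R_total = 34/0.09928 = 342.5 W
T_interface = T_inner − Q·ΣR(inner→interface) = 293 − 342×0.05392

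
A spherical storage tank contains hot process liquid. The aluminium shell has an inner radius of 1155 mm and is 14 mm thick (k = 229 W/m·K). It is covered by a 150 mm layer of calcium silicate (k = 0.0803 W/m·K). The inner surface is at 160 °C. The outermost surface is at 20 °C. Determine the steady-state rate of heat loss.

For a spherical shell R = (1/r₁ − 1/r₂)/(4πk); film R = 1/(h·4πr²). In series:
R_aluminium shell = (1/1.155 − 1/1.169)/(4π×229) = 3.603×10^-6 K/W
R_calcium silicate = (1/1.169 − 1/1.319)/(4π×0.0803) = 0.09641 K/W
R_total = 0.09641 K/W
Q = ΔT/R_total = 140/0.09641

Q ≈ 1450 W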